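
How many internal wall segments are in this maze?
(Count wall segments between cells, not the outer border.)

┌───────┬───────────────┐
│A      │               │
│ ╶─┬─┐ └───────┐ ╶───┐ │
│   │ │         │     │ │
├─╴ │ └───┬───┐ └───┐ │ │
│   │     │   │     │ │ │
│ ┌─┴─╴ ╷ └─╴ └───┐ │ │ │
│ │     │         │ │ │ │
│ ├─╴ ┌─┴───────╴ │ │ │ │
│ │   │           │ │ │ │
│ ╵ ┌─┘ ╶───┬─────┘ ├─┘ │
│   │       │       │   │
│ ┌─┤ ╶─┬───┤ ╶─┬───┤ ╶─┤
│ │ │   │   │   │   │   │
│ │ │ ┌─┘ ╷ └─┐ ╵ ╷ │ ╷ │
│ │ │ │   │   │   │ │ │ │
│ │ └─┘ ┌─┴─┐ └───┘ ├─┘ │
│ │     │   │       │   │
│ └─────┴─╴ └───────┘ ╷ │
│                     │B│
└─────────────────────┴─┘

Counting internal wall segments:
Total internal walls: 99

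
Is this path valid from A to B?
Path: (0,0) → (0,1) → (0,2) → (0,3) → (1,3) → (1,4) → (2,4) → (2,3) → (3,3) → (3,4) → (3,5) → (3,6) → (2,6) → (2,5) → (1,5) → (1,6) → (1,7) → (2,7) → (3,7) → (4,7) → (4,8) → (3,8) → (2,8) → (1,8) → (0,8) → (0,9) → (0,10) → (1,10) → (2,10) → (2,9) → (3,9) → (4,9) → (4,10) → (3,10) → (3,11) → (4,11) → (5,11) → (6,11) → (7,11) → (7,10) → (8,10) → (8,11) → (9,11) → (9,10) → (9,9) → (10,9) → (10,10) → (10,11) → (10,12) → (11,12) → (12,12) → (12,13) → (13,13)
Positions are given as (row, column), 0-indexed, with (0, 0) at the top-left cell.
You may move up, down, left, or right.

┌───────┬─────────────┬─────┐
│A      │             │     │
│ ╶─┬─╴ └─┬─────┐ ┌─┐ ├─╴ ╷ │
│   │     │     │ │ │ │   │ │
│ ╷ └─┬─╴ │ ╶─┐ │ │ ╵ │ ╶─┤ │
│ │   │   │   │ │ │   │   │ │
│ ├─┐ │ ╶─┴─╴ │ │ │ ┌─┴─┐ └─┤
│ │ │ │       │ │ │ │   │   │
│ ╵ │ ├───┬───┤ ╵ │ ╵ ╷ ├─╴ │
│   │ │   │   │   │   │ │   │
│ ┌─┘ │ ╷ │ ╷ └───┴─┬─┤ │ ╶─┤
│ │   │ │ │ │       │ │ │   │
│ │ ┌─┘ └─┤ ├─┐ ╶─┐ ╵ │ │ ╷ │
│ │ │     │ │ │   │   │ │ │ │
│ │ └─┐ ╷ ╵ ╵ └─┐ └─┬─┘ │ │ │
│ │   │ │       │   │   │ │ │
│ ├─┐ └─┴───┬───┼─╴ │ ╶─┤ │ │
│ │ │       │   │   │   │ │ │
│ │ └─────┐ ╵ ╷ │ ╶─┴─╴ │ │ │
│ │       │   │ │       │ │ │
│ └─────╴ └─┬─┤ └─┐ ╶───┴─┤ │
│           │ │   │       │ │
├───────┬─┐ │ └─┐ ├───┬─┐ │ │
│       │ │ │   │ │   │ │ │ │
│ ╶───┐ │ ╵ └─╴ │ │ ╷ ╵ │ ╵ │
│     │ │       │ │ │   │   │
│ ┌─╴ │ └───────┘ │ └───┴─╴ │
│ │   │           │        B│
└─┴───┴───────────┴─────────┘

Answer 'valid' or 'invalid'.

Checking path validity:
Result: All consecutive moves are passable.

valid

Correct solution:

┌───────┬─────────────┬─────┐
│A → → ↓│        ↱ → ↓│     │
│ ╶─┬─╴ └─┬─────┐ ┌─┐ ├─╴ ╷ │
│   │  ↳ ↓│↱ → ↓│↑│ │↓│   │ │
│ ╷ └─┬─╴ │ ╶─┐ │ │ ╵ │ ╶─┤ │
│ │   │↓ ↲│↑ ↰│↓│↑│↓ ↲│   │ │
│ ├─┐ │ ╶─┴─╴ │ │ │ ┌─┴─┐ └─┤
│ │ │ │↳ → → ↑│↓│↑│↓│↱ ↓│   │
│ ╵ │ ├───┬───┤ ╵ │ ╵ ╷ ├─╴ │
│   │ │   │   │↳ ↑│↳ ↑│↓│   │
│ ┌─┘ │ ╷ │ ╷ └───┴─┬─┤ │ ╶─┤
│ │   │ │ │ │       │ │↓│   │
│ │ ┌─┘ └─┤ ├─┐ ╶─┐ ╵ │ │ ╷ │
│ │ │     │ │ │   │   │↓│ │ │
│ │ └─┐ ╷ ╵ ╵ └─┐ └─┬─┘ │ │ │
│ │   │ │       │   │↓ ↲│ │ │
│ ├─┐ └─┴───┬───┼─╴ │ ╶─┤ │ │
│ │ │       │   │   │↳ ↓│ │ │
│ │ └─────┐ ╵ ╷ │ ╶─┴─╴ │ │ │
│ │       │   │ │  ↓ ← ↲│ │ │
│ └─────╴ └─┬─┤ └─┐ ╶───┴─┤ │
│           │ │   │↳ → → ↓│ │
├───────┬─┐ │ └─┐ ├───┬─┐ │ │
│       │ │ │   │ │   │ │↓│ │
│ ╶───┐ │ ╵ └─╴ │ │ ╷ ╵ │ ╵ │
│     │ │       │ │ │   │↳ ↓│
│ ┌─╴ │ └───────┘ │ └───┴─╴ │
│ │   │           │        B│
└─┴───┴───────────┴─────────┘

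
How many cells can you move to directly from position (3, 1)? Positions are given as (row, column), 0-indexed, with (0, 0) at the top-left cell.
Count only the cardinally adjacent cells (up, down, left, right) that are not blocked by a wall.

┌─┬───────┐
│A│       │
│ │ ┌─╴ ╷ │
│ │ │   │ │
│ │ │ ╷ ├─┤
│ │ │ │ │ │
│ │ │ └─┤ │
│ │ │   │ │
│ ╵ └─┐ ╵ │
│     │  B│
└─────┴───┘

Checking passable neighbors of (3, 1):
Neighbors: (2, 1), (4, 1)
Count: 2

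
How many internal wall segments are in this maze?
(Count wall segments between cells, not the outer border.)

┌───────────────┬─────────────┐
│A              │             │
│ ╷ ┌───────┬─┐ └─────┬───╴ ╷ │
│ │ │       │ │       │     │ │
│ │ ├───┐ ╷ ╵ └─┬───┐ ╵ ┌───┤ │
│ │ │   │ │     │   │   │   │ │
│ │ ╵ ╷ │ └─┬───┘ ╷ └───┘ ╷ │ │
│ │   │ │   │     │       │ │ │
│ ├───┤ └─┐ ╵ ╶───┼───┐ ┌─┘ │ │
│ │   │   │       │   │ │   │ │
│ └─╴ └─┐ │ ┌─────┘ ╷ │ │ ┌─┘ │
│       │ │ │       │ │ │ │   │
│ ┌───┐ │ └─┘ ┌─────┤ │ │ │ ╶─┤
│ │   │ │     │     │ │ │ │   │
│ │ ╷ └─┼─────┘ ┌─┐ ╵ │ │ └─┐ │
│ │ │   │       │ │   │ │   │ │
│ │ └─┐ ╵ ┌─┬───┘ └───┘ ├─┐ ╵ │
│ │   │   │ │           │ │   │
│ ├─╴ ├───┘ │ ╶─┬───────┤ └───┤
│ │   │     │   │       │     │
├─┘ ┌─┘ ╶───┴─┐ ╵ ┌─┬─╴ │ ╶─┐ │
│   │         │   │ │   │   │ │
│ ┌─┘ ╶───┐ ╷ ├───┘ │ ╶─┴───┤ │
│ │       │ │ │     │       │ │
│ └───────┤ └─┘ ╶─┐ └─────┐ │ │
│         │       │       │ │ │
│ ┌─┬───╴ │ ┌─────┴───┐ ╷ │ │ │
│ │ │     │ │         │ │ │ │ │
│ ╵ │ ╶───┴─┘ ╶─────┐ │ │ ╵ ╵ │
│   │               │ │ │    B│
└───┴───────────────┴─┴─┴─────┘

Counting internal wall segments:
Total internal walls: 196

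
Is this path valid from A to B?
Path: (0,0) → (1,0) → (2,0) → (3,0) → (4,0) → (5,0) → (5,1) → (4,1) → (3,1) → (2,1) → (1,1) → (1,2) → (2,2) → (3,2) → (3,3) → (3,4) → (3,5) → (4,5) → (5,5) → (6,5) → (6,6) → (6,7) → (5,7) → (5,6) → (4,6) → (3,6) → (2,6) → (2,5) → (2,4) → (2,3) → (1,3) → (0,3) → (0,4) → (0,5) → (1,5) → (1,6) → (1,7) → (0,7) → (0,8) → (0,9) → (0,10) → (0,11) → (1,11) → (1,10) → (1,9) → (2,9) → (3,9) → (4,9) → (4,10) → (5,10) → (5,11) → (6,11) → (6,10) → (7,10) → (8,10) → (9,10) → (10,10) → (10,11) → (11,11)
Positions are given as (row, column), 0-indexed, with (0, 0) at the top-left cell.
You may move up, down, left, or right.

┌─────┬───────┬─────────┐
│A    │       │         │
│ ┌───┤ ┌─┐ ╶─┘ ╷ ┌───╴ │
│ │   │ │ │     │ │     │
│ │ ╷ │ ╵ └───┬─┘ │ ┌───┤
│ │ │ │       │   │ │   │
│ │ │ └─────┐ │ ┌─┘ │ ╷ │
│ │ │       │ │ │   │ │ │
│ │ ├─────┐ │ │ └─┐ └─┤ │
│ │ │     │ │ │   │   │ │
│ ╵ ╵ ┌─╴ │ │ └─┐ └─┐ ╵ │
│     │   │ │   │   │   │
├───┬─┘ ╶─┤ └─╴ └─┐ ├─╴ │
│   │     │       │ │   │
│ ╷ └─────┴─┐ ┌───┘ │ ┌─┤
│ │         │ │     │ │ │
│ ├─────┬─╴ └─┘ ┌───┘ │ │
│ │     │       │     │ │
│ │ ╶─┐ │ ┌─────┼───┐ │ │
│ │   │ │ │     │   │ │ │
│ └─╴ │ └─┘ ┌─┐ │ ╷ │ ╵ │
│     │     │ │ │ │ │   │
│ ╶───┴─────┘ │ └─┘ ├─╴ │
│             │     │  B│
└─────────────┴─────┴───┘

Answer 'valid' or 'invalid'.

Checking path validity:
Result: All consecutive moves are passable.

valid

Correct solution:

┌─────┬───────┬─────────┐
│A    │↱ → ↓  │↱ → → → ↓│
│ ┌───┤ ┌─┐ ╶─┘ ╷ ┌───╴ │
│↓│↱ ↓│↑│ │↳ → ↑│ │↓ ← ↲│
│ │ ╷ │ ╵ └───┬─┘ │ ┌───┤
│↓│↑│↓│↑ ← ← ↰│   │↓│   │
│ │ │ └─────┐ │ ┌─┘ │ ╷ │
│↓│↑│↳ → → ↓│↑│ │  ↓│ │ │
│ │ ├─────┐ │ │ └─┐ └─┤ │
│↓│↑│     │↓│↑│   │↳ ↓│ │
│ ╵ ╵ ┌─╴ │ │ └─┐ └─┐ ╵ │
│↳ ↑  │   │↓│↑ ↰│   │↳ ↓│
├───┬─┘ ╶─┤ └─╴ └─┐ ├─╴ │
│   │     │↳ → ↑  │ │↓ ↲│
│ ╷ └─────┴─┐ ┌───┘ │ ┌─┤
│ │         │ │     │↓│ │
│ ├─────┬─╴ └─┘ ┌───┘ │ │
│ │     │       │    ↓│ │
│ │ ╶─┐ │ ┌─────┼───┐ │ │
│ │   │ │ │     │   │↓│ │
│ └─╴ │ └─┘ ┌─┐ │ ╷ │ ╵ │
│     │     │ │ │ │ │↳ ↓│
│ ╶───┴─────┘ │ └─┘ ├─╴ │
│             │     │  B│
└─────────────┴─────┴───┘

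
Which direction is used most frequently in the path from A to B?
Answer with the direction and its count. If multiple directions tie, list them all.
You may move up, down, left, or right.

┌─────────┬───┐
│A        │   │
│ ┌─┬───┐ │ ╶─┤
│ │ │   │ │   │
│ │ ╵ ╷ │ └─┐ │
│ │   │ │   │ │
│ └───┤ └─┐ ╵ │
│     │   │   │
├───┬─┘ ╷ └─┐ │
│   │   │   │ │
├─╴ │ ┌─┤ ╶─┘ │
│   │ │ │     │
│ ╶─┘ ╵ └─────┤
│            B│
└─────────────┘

Directions: right, right, right, right, down, down, right, down, right, down, down, left, left, up, up, left, down, left, down, down, right, right, right, right
Counts: {'right': 10, 'down': 8, 'left': 4, 'up': 2}
Most common: right (10 times)

Solution:

┌─────────┬───┐
│A → → → ↓│   │
│ ┌─┬───┐ │ ╶─┤
│ │ │   │↓│   │
│ │ ╵ ╷ │ └─┐ │
│ │   │ │↳ ↓│ │
│ └───┤ └─┐ ╵ │
│     │↓ ↰│↳ ↓│
├───┬─┘ ╷ └─┐ │
│   │↓ ↲│↑  │↓│
├─╴ │ ┌─┤ ╶─┘ │
│   │↓│ │↑ ← ↲│
│ ╶─┘ ╵ └─────┤
│    ↳ → → → B│
└─────────────┘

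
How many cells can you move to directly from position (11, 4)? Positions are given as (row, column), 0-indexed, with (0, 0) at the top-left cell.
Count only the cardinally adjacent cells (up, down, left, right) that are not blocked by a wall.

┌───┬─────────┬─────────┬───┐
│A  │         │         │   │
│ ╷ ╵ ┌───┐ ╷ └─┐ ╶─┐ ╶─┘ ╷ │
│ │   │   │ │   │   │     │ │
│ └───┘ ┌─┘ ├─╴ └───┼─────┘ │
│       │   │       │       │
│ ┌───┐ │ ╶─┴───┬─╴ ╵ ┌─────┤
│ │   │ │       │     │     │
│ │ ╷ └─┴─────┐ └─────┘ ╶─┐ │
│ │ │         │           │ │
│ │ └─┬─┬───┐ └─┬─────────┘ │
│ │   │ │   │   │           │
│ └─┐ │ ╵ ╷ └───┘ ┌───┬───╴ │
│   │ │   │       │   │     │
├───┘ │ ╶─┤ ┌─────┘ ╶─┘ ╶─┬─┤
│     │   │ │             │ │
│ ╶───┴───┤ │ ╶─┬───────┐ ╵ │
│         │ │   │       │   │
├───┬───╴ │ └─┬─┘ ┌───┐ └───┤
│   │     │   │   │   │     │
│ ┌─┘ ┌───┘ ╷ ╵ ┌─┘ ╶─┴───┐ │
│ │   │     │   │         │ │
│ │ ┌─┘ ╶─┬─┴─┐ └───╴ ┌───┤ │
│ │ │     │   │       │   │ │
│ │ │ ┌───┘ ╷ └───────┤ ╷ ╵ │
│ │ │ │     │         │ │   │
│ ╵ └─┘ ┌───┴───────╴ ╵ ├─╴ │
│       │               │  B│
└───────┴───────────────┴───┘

Checking passable neighbors of (11, 4):
Neighbors: (11, 3)
Count: 1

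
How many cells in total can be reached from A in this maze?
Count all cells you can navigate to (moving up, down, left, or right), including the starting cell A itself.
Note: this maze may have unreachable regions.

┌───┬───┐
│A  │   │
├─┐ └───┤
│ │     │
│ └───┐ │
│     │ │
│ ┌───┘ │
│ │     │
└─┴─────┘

Using BFS/flood-fill to find all reachable cells from A:
Maze size: 4 × 4 = 16 total cells
7 cell(s) are walled off and cannot be reached from A.
Reachable cells: 9

Reachable region (· marks reachable cells):

┌───┬───┐
│A ·│   │
├─┐ └───┤
│ │· · ·│
│ └───┐ │
│     │·│
│ ┌───┘ │
│ │· · ·│
└─┴─────┘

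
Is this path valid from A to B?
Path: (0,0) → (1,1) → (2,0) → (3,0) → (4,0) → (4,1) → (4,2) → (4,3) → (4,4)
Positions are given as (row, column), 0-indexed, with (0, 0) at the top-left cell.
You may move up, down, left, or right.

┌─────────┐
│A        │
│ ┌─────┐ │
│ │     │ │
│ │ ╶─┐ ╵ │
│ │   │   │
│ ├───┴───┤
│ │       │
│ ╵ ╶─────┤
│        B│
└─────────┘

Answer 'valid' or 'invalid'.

Checking path validity:
Result: Invalid move at step 1: cannot move from (0, 0) to (1, 1).

invalid

Correct solution:

┌─────────┐
│A        │
│ ┌─────┐ │
│↓│     │ │
│ │ ╶─┐ ╵ │
│↓│   │   │
│ ├───┴───┤
│↓│       │
│ ╵ ╶─────┤
│↳ → → → B│
└─────────┘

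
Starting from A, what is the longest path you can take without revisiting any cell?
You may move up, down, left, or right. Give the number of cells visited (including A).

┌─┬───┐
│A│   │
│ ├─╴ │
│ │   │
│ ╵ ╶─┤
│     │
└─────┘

Finding longest simple path using DFS:
Start: (0, 0)
Longest path visits 8 cells
Path: A → down → down → right → up → right → up → left

Solution:

┌─┬───┐
│A│B ↰│
│ ├─╴ │
│↓│↱ ↑│
│ ╵ ╶─┤
│↳ ↑  │
└─────┘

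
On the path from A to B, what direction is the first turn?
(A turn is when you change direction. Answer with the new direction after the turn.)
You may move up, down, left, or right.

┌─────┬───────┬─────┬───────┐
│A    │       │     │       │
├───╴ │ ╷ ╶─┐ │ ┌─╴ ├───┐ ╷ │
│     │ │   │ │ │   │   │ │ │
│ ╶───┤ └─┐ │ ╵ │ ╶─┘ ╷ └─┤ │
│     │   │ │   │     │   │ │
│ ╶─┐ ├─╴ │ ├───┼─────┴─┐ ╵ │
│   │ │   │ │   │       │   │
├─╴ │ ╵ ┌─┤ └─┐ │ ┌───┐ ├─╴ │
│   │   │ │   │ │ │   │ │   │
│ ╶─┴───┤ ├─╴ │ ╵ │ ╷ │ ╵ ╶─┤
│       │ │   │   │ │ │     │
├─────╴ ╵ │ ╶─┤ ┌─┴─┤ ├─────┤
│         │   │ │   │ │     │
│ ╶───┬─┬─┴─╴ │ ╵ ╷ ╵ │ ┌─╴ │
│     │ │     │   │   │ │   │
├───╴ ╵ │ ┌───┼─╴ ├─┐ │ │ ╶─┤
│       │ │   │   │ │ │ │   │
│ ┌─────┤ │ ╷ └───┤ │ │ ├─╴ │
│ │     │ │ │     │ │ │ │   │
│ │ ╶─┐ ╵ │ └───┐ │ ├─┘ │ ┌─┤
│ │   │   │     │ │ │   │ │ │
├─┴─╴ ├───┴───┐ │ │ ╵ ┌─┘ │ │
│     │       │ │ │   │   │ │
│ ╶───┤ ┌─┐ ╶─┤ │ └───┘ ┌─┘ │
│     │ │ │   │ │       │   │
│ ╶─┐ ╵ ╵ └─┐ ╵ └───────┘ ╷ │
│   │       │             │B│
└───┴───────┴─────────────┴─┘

Directions: right, right, down, left, left, down, right, right, down, down, right, up, right, up, left, up, up, right, down, right, down, down, down, right, down, left, down, right, down, left, left, down, down, down, left, up, left, left, down, right, down, left, left, down, right, right, down, right, up, up, right, right, down, right, down, right, right, right, right, right, right, up, right, down
First turn direction: down

Solution:

┌─────┬───────┬─────┬───────┐
│A → ↓│↱ ↓    │     │       │
├───╴ │ ╷ ╶─┐ │ ┌─╴ ├───┐ ╷ │
│↓ ← ↲│↑│↳ ↓│ │ │   │   │ │ │
│ ╶───┤ └─┐ │ ╵ │ ╶─┘ ╷ └─┤ │
│↳ → ↓│↑ ↰│↓│   │     │   │ │
│ ╶─┐ ├─╴ │ ├───┼─────┴─┐ ╵ │
│   │↓│↱ ↑│↓│   │       │   │
├─╴ │ ╵ ┌─┤ └─┐ │ ┌───┐ ├─╴ │
│   │↳ ↑│ │↳ ↓│ │ │   │ │   │
│ ╶─┴───┤ ├─╴ │ ╵ │ ╷ │ ╵ ╶─┤
│       │ │↓ ↲│   │ │ │     │
├─────╴ ╵ │ ╶─┤ ┌─┴─┤ ├─────┤
│         │↳ ↓│ │   │ │     │
│ ╶───┬─┬─┴─╴ │ ╵ ╷ ╵ │ ┌─╴ │
│     │ │↓ ← ↲│   │   │ │   │
├───╴ ╵ │ ┌───┼─╴ ├─┐ │ │ ╶─┤
│       │↓│   │   │ │ │ │   │
│ ┌─────┤ │ ╷ └───┤ │ │ ├─╴ │
│ │↓ ← ↰│↓│ │     │ │ │ │   │
│ │ ╶─┐ ╵ │ └───┐ │ ├─┘ │ ┌─┤
│ │↳ ↓│↑ ↲│     │ │ │   │ │ │
├─┴─╴ ├───┴───┐ │ │ ╵ ┌─┘ │ │
│↓ ← ↲│↱ → ↓  │ │ │   │   │ │
│ ╶───┤ ┌─┐ ╶─┤ │ └───┘ ┌─┘ │
│↳ → ↓│↑│ │↳ ↓│ │       │↱ ↓│
│ ╶─┐ ╵ ╵ └─┐ ╵ └───────┘ ╷ │
│   │↳ ↑    │↳ → → → → → ↑│B│
└───┴───────┴─────────────┴─┘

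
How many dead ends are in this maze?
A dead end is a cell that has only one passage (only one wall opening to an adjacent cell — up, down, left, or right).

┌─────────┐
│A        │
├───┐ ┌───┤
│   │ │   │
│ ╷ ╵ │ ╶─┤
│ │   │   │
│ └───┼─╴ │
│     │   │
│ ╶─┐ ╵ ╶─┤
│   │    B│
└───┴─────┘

Checking each cell for number of passages:

Dead ends found at positions:
  (0, 0)
  (0, 4)
  (1, 4)
  (4, 1)
  (4, 4)
Total dead ends: 5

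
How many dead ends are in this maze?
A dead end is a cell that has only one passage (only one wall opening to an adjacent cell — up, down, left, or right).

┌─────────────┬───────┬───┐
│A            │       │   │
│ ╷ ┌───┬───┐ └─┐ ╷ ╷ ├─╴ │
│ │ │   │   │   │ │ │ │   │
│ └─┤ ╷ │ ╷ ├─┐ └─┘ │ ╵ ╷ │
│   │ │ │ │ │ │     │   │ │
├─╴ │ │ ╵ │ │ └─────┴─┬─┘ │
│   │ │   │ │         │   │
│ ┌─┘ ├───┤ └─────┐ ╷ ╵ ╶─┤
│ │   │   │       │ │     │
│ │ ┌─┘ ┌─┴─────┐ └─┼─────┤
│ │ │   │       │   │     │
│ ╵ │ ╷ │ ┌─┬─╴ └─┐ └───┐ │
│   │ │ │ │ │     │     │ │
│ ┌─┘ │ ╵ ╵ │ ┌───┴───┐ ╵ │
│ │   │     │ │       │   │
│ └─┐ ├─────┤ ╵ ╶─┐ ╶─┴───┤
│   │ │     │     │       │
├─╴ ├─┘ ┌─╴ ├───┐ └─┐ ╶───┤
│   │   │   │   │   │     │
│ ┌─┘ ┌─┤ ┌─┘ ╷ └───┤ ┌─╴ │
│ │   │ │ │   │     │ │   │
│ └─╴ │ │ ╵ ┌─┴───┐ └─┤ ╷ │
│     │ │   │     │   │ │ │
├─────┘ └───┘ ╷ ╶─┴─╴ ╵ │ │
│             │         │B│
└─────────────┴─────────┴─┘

Checking each cell for number of passages:

Dead ends found at positions:
  (0, 7)
  (0, 11)
  (1, 1)
  (1, 8)
  (2, 6)
  (4, 4)
  (4, 9)
  (4, 12)
  (5, 10)
  (6, 5)
  (6, 8)
  (7, 1)
  (7, 10)
  (8, 2)
  (8, 12)
  (9, 9)
  (10, 1)
  (10, 3)
  (10, 10)
  (11, 8)
  (12, 0)
  (12, 12)
Total dead ends: 22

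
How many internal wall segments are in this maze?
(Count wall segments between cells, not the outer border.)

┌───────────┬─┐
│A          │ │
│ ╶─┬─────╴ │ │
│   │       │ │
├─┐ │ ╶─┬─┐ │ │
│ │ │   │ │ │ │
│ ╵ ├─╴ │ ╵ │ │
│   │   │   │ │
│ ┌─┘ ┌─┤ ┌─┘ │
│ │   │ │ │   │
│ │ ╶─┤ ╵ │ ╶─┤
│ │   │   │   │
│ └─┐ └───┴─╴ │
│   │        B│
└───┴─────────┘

Counting internal wall segments:
Total internal walls: 36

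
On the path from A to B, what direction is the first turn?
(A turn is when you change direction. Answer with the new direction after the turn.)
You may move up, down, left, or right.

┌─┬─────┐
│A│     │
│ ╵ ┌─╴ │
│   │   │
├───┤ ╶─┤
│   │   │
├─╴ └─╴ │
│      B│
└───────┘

Directions: down, right, up, right, right, down, left, down, right, down
First turn direction: right

Solution:

┌─┬─────┐
│A│↱ → ↓│
│ ╵ ┌─╴ │
│↳ ↑│↓ ↲│
├───┤ ╶─┤
│   │↳ ↓│
├─╴ └─╴ │
│      B│
└───────┘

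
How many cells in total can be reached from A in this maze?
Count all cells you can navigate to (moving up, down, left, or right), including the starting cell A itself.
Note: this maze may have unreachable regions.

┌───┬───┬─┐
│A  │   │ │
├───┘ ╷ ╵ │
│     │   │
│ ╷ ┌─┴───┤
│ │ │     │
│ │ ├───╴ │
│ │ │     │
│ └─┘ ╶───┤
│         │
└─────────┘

Using BFS/flood-fill to find all reachable cells from A:
Maze size: 5 × 5 = 25 total cells
23 cell(s) are walled off and cannot be reached from A.
Reachable cells: 2

Reachable region (· marks reachable cells):

┌───┬───┬─┐
│A ·│   │ │
├───┘ ╷ ╵ │
│     │   │
│ ╷ ┌─┴───┤
│ │ │     │
│ │ ├───╴ │
│ │ │     │
│ └─┘ ╶───┤
│         │
└─────────┘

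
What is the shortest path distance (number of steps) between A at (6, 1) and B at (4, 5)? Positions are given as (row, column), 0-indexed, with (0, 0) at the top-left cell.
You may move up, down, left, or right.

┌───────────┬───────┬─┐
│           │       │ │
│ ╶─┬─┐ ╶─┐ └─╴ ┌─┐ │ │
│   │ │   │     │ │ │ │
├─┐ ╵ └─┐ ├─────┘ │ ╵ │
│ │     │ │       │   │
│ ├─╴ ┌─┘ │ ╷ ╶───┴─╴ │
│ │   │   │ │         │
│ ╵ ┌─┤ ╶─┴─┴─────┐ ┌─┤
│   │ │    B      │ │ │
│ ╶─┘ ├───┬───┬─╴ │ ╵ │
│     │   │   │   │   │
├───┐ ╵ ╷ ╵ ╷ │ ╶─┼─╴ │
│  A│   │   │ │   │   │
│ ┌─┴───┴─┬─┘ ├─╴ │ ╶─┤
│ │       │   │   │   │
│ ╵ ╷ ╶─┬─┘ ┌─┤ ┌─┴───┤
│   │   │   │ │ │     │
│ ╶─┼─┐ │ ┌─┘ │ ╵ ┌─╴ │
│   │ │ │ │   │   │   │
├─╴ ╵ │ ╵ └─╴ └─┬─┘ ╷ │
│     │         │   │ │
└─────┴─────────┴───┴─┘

Finding path from (6, 1) to (4, 5):
Path: (6,1) → (6,0) → (7,0) → (8,0) → (8,1) → (7,1) → (7,2) → (8,2) → (8,3) → (9,3) → (10,3) → (10,4) → (9,4) → (8,4) → (8,5) → (7,5) → (7,6) → (6,6) → (5,6) → (5,5) → (6,5) → (6,4) → (5,4) → (5,3) → (6,3) → (6,2) → (5,2) → (5,1) → (5,0) → (4,0) → (4,1) → (3,1) → (3,2) → (2,2) → (2,1) → (1,1) → (1,0) → (0,0) → (0,1) → (0,2) → (0,3) → (1,3) → (1,4) → (2,4) → (3,4) → (3,3) → (4,3) → (4,4) → (4,5)
Distance: 48 steps

Solution:

┌───────────┬───────┬─┐
│↱ → → ↓    │       │ │
│ ╶─┬─┐ ╶─┐ └─╴ ┌─┐ │ │
│↑ ↰│ │↳ ↓│     │ │ │ │
├─┐ ╵ └─┐ ├─────┘ │ ╵ │
│ │↑ ↰  │↓│       │   │
│ ├─╴ ┌─┘ │ ╷ ╶───┴─╴ │
│ │↱ ↑│↓ ↲│ │         │
│ ╵ ┌─┤ ╶─┴─┴─────┐ ┌─┤
│↱ ↑│ │↳ → B      │ │ │
│ ╶─┘ ├───┬───┬─╴ │ ╵ │
│↑ ← ↰│↓ ↰│↓ ↰│   │   │
├───┐ ╵ ╷ ╵ ╷ │ ╶─┼─╴ │
│↓ A│↑ ↲│↑ ↲│↑│   │   │
│ ┌─┴───┴─┬─┘ ├─╴ │ ╶─┤
│↓│↱ ↓    │↱ ↑│   │   │
│ ╵ ╷ ╶─┬─┘ ┌─┤ ┌─┴───┤
│↳ ↑│↳ ↓│↱ ↑│ │ │     │
│ ╶─┼─┐ │ ┌─┘ │ ╵ ┌─╴ │
│   │ │↓│↑│   │   │   │
├─╴ ╵ │ ╵ └─╴ └─┬─┘ ╷ │
│     │↳ ↑      │   │ │
└─────┴─────────┴───┴─┘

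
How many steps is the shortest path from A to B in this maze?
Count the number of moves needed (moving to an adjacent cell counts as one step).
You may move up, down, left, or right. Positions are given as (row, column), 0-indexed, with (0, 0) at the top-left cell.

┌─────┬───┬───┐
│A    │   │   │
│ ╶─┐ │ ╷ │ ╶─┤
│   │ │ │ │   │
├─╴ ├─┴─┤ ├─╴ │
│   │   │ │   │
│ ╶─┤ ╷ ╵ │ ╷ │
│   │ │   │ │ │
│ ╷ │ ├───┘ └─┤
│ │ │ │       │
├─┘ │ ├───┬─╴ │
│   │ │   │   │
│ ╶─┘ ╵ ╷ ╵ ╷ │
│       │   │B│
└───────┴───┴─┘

Using BFS to find shortest path:
Start: (0, 0), End: (6, 6)
Path found:
(0,0) → (1,0) → (1,1) → (2,1) → (2,0) → (3,0) → (3,1) → (4,1) → (5,1) → (5,0) → (6,0) → (6,1) → (6,2) → (6,3) → (5,3) → (5,4) → (6,4) → (6,5) → (5,5) → (5,6) → (6,6)
Number of steps: 20

Solution:

┌─────┬───┬───┐
│A    │   │   │
│ ╶─┐ │ ╷ │ ╶─┤
│↳ ↓│ │ │ │   │
├─╴ ├─┴─┤ ├─╴ │
│↓ ↲│   │ │   │
│ ╶─┤ ╷ ╵ │ ╷ │
│↳ ↓│ │   │ │ │
│ ╷ │ ├───┘ └─┤
│ │↓│ │       │
├─┘ │ ├───┬─╴ │
│↓ ↲│ │↱ ↓│↱ ↓│
│ ╶─┘ ╵ ╷ ╵ ╷ │
│↳ → → ↑│↳ ↑│B│
└───────┴───┴─┘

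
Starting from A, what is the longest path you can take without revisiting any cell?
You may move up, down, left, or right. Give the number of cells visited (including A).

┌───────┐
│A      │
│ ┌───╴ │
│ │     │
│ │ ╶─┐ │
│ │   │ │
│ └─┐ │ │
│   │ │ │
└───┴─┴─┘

Finding longest simple path using DFS:
Start: (0, 0)
Longest path visits 10 cells
Path: A → right → right → right → down → left → left → down → right → down

Solution:

┌───────┐
│A → → ↓│
│ ┌───╴ │
│ │↓ ← ↲│
│ │ ╶─┐ │
│ │↳ ↓│ │
│ └─┐ │ │
│   │B│ │
└───┴─┴─┘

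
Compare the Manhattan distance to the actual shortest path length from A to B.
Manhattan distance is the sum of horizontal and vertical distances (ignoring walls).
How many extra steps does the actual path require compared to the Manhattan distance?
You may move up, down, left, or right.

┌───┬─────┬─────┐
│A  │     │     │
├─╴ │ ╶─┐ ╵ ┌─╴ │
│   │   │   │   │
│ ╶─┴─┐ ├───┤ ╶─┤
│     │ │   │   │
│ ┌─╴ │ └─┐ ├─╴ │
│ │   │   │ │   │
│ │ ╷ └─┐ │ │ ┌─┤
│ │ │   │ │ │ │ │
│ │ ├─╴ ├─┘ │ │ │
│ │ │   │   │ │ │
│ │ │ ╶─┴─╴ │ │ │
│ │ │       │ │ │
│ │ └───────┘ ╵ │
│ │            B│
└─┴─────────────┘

Manhattan distance: |7 - 0| + |7 - 0| = 14
Actual path length: 18
Extra steps: 18 - 14 = 4

Solution:

┌───┬─────┬─────┐
│A ↓│     │     │
├─╴ │ ╶─┐ ╵ ┌─╴ │
│↓ ↲│   │   │   │
│ ╶─┴─┐ ├───┤ ╶─┤
│↳ → ↓│ │   │   │
│ ┌─╴ │ └─┐ ├─╴ │
│ │↓ ↲│   │ │   │
│ │ ╷ └─┐ │ │ ┌─┤
│ │↓│   │ │ │ │ │
│ │ ├─╴ ├─┘ │ │ │
│ │↓│   │   │ │ │
│ │ │ ╶─┴─╴ │ │ │
│ │↓│       │ │ │
│ │ └───────┘ ╵ │
│ │↳ → → → → → B│
└─┴─────────────┘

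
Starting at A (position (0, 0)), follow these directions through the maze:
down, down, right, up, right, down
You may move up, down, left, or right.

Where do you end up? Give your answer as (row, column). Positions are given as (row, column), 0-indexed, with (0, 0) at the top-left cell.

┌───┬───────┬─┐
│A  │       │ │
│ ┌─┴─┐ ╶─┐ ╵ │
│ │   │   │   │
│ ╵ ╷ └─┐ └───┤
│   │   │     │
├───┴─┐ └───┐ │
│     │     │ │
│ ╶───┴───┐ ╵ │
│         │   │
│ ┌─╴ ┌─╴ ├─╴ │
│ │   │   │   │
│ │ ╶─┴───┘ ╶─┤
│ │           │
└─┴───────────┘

Following directions step by step:
Start: (0, 0)
  down: (0, 0) → (1, 0)
  down: (1, 0) → (2, 0)
  right: (2, 0) → (2, 1)
  up: (2, 1) → (1, 1)
  right: (1, 1) → (1, 2)
  down: (1, 2) → (2, 2)
Final position: (2, 2)

Path taken:

┌───┬───────┬─┐
│A  │       │ │
│ ┌─┴─┐ ╶─┐ ╵ │
│↓│↱ ↓│   │   │
│ ╵ ╷ └─┐ └───┤
│↳ ↑│B  │     │
├───┴─┐ └───┐ │
│     │     │ │
│ ╶───┴───┐ ╵ │
│         │   │
│ ┌─╴ ┌─╴ ├─╴ │
│ │   │   │   │
│ │ ╶─┴───┘ ╶─┤
│ │           │
└─┴───────────┘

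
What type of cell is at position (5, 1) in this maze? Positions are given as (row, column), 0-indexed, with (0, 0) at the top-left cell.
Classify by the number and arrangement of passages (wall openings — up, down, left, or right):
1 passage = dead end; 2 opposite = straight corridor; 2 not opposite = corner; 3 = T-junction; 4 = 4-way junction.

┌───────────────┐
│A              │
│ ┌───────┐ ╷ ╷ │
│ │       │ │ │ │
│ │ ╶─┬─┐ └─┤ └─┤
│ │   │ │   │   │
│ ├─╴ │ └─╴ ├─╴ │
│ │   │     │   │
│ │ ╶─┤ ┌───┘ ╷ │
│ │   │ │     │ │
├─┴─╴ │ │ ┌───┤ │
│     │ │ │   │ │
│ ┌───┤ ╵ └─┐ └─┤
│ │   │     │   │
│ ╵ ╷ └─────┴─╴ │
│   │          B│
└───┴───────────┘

Checking cell at (5, 1):
Number of passages: 2
Cell type: straight corridor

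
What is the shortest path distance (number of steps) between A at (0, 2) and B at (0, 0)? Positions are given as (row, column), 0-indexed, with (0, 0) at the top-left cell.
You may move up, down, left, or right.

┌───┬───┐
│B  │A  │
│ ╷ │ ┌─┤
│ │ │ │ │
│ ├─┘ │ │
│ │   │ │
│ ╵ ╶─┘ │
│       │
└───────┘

Finding path from (0, 2) to (0, 0):
Path: (0,2) → (1,2) → (2,2) → (2,1) → (3,1) → (3,0) → (2,0) → (1,0) → (0,0)
Distance: 8 steps

Solution:

┌───┬───┐
│B  │A  │
│ ╷ │ ┌─┤
│↑│ │↓│ │
│ ├─┘ │ │
│↑│↓ ↲│ │
│ ╵ ╶─┘ │
│↑ ↲    │
└───────┘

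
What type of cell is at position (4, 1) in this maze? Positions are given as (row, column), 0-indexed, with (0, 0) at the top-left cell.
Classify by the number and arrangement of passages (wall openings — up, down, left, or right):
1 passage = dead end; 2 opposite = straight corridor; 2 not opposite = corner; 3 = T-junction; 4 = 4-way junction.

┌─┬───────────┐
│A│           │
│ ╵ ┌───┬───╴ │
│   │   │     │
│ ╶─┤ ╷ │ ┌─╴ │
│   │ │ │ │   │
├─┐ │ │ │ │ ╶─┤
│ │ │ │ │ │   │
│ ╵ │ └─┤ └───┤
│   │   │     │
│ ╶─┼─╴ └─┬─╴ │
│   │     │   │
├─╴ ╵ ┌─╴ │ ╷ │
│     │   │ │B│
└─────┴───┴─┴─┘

Checking cell at (4, 1):
Number of passages: 2
Cell type: corner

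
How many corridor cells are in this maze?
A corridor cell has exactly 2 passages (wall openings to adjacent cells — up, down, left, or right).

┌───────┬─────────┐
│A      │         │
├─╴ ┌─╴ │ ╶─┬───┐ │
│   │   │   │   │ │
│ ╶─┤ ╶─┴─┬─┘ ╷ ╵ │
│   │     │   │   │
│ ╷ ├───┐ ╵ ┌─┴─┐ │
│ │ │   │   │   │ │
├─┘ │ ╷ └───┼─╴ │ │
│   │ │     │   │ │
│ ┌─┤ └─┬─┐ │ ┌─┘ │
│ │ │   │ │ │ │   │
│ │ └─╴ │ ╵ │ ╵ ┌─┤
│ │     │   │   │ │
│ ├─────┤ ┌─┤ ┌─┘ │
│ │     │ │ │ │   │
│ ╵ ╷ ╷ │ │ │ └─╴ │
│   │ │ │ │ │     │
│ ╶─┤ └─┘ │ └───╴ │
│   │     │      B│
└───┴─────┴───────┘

Counting cells with exactly 2 passages:
Total corridor cells: 70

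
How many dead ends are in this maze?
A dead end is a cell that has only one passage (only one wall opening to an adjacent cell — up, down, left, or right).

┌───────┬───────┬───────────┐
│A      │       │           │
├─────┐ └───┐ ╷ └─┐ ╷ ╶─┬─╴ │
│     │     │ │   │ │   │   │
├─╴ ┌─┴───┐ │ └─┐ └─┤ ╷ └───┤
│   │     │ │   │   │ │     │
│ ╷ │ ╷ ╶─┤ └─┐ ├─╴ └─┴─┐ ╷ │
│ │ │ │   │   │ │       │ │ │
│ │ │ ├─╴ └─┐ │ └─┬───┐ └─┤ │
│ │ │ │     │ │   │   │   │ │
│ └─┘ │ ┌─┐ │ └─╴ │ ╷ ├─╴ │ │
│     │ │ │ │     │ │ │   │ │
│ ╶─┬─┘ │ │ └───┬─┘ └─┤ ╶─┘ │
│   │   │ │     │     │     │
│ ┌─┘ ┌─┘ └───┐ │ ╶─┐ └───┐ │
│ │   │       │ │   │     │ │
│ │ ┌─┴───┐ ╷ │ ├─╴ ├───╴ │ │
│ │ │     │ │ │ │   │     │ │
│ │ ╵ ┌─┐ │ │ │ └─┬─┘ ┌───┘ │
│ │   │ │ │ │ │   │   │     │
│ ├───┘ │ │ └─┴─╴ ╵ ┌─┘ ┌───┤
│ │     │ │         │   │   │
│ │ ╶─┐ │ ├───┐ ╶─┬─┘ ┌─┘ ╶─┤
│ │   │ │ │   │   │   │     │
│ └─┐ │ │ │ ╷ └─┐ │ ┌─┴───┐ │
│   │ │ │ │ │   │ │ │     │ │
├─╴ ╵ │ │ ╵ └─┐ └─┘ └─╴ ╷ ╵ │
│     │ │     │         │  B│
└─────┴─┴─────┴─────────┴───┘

Checking each cell for number of passages:

Dead ends found at positions:
  (0, 0)
  (0, 4)
  (0, 8)
  (1, 0)
  (1, 2)
  (1, 9)
  (1, 12)
  (2, 4)
  (2, 10)
  (3, 8)
  (3, 12)
  (4, 1)
  (5, 4)
  (5, 10)
  (6, 1)
  (7, 3)
  (8, 8)
  (9, 3)
  (9, 6)
  (10, 13)
  (11, 11)
  (12, 8)
  (12, 10)
  (13, 0)
  (13, 3)
  (13, 6)
Total dead ends: 26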